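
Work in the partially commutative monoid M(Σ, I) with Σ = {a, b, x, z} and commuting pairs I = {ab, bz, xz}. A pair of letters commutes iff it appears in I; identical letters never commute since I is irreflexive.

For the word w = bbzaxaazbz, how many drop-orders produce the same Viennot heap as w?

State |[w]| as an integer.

drop 0:b onto floor
drop 1:b onto {0:b}
drop 2:z onto floor
drop 3:a onto {2:z}
drop 4:x onto {1:b, 3:a}
drop 5:a onto {4:x}
drop 6:a onto {5:a}
drop 7:z onto {6:a}
drop 8:b onto {4:x}
drop 9:z onto {7:z}
ground layer = {0:b, 2:z}
drop-orders for the pieces not yet dropped (sum over which currently-grounded one goes next):
  1 to go: {8} 1  {9} 1
  2 to go: {7,9} 1  {8,9} 2
  3 to go: {6,7,9} 1  {7,8,9} 3
  4 to go: {5,6,7,9} 1  {6,7,8,9} 4
  5 to go: {5,6,7,8,9} 5
  6 to go: {4,5,6,7,8,9} 5
  7 to go: {1,4,5,6,7,8,9} 5  {3,4,5,6,7,8,9} 5
  8 to go: {0,1,4,5,6,7,8,9} 5  {1,3,4,5,6,7,8,9} 10  {2,3,4,5,6,7,8,9} 5
  if 0:b drops first: 15 orders
  if 2:z drops first: 15 orders
heap linearizations: 30

30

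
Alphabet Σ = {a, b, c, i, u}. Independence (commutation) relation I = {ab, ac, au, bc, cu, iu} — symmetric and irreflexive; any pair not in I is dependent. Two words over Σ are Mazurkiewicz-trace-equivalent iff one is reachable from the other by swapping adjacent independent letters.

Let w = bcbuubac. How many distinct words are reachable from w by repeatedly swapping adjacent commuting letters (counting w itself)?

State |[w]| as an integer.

drop 0:b onto floor
drop 1:c onto floor
drop 2:b onto {0:b}
drop 3:u onto {2:b}
drop 4:u onto {3:u}
drop 5:b onto {4:u}
drop 6:a onto floor
drop 7:c onto {1:c}
ground layer = {0:b, 1:c, 6:a}
drop-orders for the pieces not yet dropped (sum over which currently-grounded one goes next):
  1 to go: {5} 1  {6} 1  {7} 1
  2 to go: {1,7} 1  {4,5} 1  {5,6} 2  {5,7} 2  {6,7} 2
  3 to go: {1,5,7} 3  {1,6,7} 3  {3,4,5} 1  {4,5,6} 3  {4,5,7} 3  {5,6,7} 6
  4 to go: {1,4,5,7} 6  {1,5,6,7} 12  {2,3,4,5} 1  {3,4,5,6} 4  {3,4,5,7} 4  {4,5,6,7} 12
  5 to go: {0,2,3,4,5} 1  {1,3,4,5,7} 10  {1,4,5,6,7} 30  {2,3,4,5,6} 5  {2,3,4,5,7} 5  {3,4,5,6,7} 20
  6 to go: {0,2,3,4,5,6} 6  {0,2,3,4,5,7} 6  {1,2,3,4,5,7} 15  {1,3,4,5,6,7} 60  {2,3,4,5,6,7} 30
  if 0:b drops first: 105 orders
  if 1:c drops first: 42 orders
  if 6:a drops first: 21 orders
heap linearizations: 168

168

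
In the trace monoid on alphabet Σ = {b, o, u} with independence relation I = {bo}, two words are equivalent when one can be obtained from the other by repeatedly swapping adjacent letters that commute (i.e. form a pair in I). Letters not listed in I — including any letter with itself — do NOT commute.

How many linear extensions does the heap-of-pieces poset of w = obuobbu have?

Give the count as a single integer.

6

0(o) covers ∅
1(b) covers ∅
2(u) covers 0:o, 1:b
3(o) covers 2:u
4(b) covers 2:u
5(b) covers 4:b
6(u) covers 3:o, 5:b
floor of heap: 0:o, 1:b
completions by unplaced set U, small U first (add the entries for U minus each lowest piece of U):
  |U|=1: {6}:1
  |U|=2: {3,6}:1  {5,6}:1
  |U|=3: {3,5,6}:2  {4,5,6}:1
  |U|=4: {3,4,5,6}:3
  |U|=5: {2,3,4,5,6}:3
  start at 0(o): 3
  start at 1(b): 3
sum over floor = 6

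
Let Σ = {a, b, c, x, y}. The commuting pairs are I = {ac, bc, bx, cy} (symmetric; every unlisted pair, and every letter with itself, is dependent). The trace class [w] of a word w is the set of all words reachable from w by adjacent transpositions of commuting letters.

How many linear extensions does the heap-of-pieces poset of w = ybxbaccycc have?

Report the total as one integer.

piece 0:y — minimal
piece 1:b rests on {0:y}
piece 2:x rests on {0:y}
piece 3:b rests on {1:b}
piece 4:a rests on {2:x, 3:b}
piece 5:c rests on {2:x}
piece 6:c rests on {5:c}
piece 7:y rests on {4:a}
piece 8:c rests on {6:c}
piece 9:c rests on {8:c}
minimal pieces: {0:y}
ways to finish when only these pieces remain (= sum over removing one remaining piece with nothing left below it):
  1 left: {7}→1  {9}→1
  2 left: {4,7}→1  {7,9}→2  {8,9}→1
  3 left: {3,4,7}→1  {4,7,9}→3  {6,8,9}→1  {7,8,9}→3
  4 left: {1,3,4,7}→1  {3,4,7,9}→4  {4,7,8,9}→6  {5,6,8,9}→1  {6,7,8,9}→4
  5 left: {1,3,4,7,9}→5  {3,4,7,8,9}→10  {4,6,7,8,9}→10  {5,6,7,8,9}→5
  6 left: {1,3,4,7,8,9}→15  {3,4,6,7,8,9}→20  {4,5,6,7,8,9}→15
  7 left: {1,3,4,6,7,8,9}→35  {2,4,5,6,7,8,9}→15  {3,4,5,6,7,8,9}→35
  8 left: {1,3,4,5,6,7,8,9}→70  {2,3,4,5,6,7,8,9}→50
  placing 0:y first → 120 extensions

120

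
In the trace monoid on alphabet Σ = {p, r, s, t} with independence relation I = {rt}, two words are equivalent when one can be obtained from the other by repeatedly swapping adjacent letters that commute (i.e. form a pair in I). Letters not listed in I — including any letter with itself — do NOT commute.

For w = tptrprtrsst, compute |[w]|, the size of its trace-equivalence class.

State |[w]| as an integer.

6

piece 0:t — minimal
piece 1:p rests on {0:t}
piece 2:t rests on {1:p}
piece 3:r rests on {1:p}
piece 4:p rests on {2:t, 3:r}
piece 5:r rests on {4:p}
piece 6:t rests on {4:p}
piece 7:r rests on {5:r}
piece 8:s rests on {6:t, 7:r}
piece 9:s rests on {8:s}
piece 10:t rests on {9:s}
minimal pieces: {0:t}
ways to finish when only these pieces remain (= sum over removing one remaining piece with nothing left below it):
  1 left: {10}→1
  2 left: {9,10}→1
  3 left: {8,9,10}→1
  4 left: {6,8,9,10}→1  {7,8,9,10}→1
  5 left: {5,7,8,9,10}→1  {6,7,8,9,10}→2
  6 left: {5,6,7,8,9,10}→3
  7 left: {4,5,6,7,8,9,10}→3
  8 left: {2,4,5,6,7,8,9,10}→3  {3,4,5,6,7,8,9,10}→3
  9 left: {2,3,4,5,6,7,8,9,10}→6
  placing 0:t first → 6 extensions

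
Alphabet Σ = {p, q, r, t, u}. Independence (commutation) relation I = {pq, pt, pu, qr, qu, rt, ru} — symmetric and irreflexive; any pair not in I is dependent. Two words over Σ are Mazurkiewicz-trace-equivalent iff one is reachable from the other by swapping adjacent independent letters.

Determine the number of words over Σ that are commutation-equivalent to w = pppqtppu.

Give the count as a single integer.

56

0(p) covers ∅
1(p) covers 0:p
2(p) covers 1:p
3(q) covers ∅
4(t) covers 3:q
5(p) covers 2:p
6(p) covers 5:p
7(u) covers 4:t
floor of heap: 0:p, 3:q
completions by unplaced set U, small U first (add the entries for U minus each lowest piece of U):
  |U|=1: {6}:1  {7}:1
  |U|=2: {4,7}:1  {5,6}:1  {6,7}:2
  |U|=3: {2,5,6}:1  {3,4,7}:1  {4,6,7}:3  {5,6,7}:3
  |U|=4: {1,2,5,6}:1  {2,5,6,7}:4  {3,4,6,7}:4  {4,5,6,7}:6
  |U|=5: {0,1,2,5,6}:1  {1,2,5,6,7}:5  {2,4,5,6,7}:10  {3,4,5,6,7}:10
  |U|=6: {0,1,2,5,6,7}:6  {1,2,4,5,6,7}:15  {2,3,4,5,6,7}:20
  start at 0(p): 35
  start at 3(q): 21
sum over floor = 56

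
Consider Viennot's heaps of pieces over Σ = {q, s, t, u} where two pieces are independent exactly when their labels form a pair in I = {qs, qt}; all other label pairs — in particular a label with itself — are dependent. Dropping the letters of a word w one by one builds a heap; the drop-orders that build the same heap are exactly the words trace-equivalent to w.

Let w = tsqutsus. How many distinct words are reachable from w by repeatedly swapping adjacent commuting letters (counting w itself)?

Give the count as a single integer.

3

drop 0:t onto floor
drop 1:s onto {0:t}
drop 2:q onto floor
drop 3:u onto {1:s, 2:q}
drop 4:t onto {3:u}
drop 5:s onto {4:t}
drop 6:u onto {5:s}
drop 7:s onto {6:u}
ground layer = {0:t, 2:q}
drop-orders for the pieces not yet dropped (sum over which currently-grounded one goes next):
  1 to go: {7} 1
  2 to go: {6,7} 1
  3 to go: {5,6,7} 1
  4 to go: {4,5,6,7} 1
  5 to go: {3,4,5,6,7} 1
  6 to go: {1,3,4,5,6,7} 1  {2,3,4,5,6,7} 1
  if 0:t drops first: 2 orders
  if 2:q drops first: 1 orders
heap linearizations: 3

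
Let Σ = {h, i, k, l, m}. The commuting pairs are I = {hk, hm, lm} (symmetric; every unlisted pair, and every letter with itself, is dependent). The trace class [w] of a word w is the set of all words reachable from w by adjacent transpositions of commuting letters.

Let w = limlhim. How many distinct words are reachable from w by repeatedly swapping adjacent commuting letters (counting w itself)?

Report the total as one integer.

piece 0:l — minimal
piece 1:i rests on {0:l}
piece 2:m rests on {1:i}
piece 3:l rests on {1:i}
piece 4:h rests on {3:l}
piece 5:i rests on {2:m, 4:h}
piece 6:m rests on {5:i}
minimal pieces: {0:l}
ways to finish when only these pieces remain (= sum over removing one remaining piece with nothing left below it):
  1 left: {6}→1
  2 left: {5,6}→1
  3 left: {2,5,6}→1  {4,5,6}→1
  4 left: {2,4,5,6}→2  {3,4,5,6}→1
  5 left: {2,3,4,5,6}→3
  placing 0:l first → 3 extensions

3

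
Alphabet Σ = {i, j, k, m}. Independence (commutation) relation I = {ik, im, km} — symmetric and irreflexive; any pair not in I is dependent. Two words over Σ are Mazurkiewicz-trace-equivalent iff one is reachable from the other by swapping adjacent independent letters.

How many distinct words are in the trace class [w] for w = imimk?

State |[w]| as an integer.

0(i) covers ∅
1(m) covers ∅
2(i) covers 0:i
3(m) covers 1:m
4(k) covers ∅
floor of heap: 0:i, 1:m, 4:k
completions by unplaced set U, small U first (add the entries for U minus each lowest piece of U):
  |U|=1: {2}:1  {3}:1  {4}:1
  |U|=2: {0,2}:1  {1,3}:1  {2,3}:2  {2,4}:2  {3,4}:2
  |U|=3: {0,2,3}:3  {0,2,4}:3  {1,2,3}:3  {1,3,4}:3  {2,3,4}:6
  start at 0(i): 12
  start at 1(m): 12
  start at 4(k): 6
sum over floor = 30

30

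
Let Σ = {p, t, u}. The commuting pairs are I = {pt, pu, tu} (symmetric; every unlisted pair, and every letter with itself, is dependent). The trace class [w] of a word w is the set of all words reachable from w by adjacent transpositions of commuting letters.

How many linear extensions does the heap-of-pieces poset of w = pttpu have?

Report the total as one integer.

drop 0:p onto floor
drop 1:t onto floor
drop 2:t onto {1:t}
drop 3:p onto {0:p}
drop 4:u onto floor
ground layer = {0:p, 1:t, 4:u}
drop-orders for the pieces not yet dropped (sum over which currently-grounded one goes next):
  1 to go: {2} 1  {3} 1  {4} 1
  2 to go: {0,3} 1  {1,2} 1  {2,3} 2  {2,4} 2  {3,4} 2
  3 to go: {0,2,3} 3  {0,3,4} 3  {1,2,3} 3  {1,2,4} 3  {2,3,4} 6
  if 0:p drops first: 12 orders
  if 1:t drops first: 12 orders
  if 4:u drops first: 6 orders
heap linearizations: 30

30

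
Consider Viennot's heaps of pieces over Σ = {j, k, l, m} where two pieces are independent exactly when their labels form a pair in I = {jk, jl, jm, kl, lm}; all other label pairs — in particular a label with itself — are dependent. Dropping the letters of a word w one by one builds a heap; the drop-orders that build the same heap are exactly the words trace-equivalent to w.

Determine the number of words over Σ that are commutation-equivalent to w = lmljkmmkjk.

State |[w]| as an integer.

piece 0:l — minimal
piece 1:m — minimal
piece 2:l rests on {0:l}
piece 3:j — minimal
piece 4:k rests on {1:m}
piece 5:m rests on {4:k}
piece 6:m rests on {5:m}
piece 7:k rests on {6:m}
piece 8:j rests on {3:j}
piece 9:k rests on {7:k}
minimal pieces: {0:l, 1:m, 3:j}
ways to finish when only these pieces remain (= sum over removing one remaining piece with nothing left below it):
  1 left: {2}→1  {8}→1  {9}→1
  2 left: {0,2}→1  {2,8}→2  {2,9}→2  {3,8}→1  {7,9}→1  {8,9}→2
  3 left: {0,2,8}→3  {0,2,9}→3  {2,3,8}→3  {2,7,9}→3  {2,8,9}→6  {3,8,9}→3  {6,7,9}→1  {7,8,9}→3
  4 left: {0,2,3,8}→6  {0,2,7,9}→6  {0,2,8,9}→12  {2,3,8,9}→12  {2,6,7,9}→4  {2,7,8,9}→12  {3,7,8,9}→6  {5,6,7,9}→1  {6,7,8,9}→4
  5 left: {0,2,3,8,9}→30  {0,2,6,7,9}→10  {0,2,7,8,9}→30  {2,3,7,8,9}→30  {2,5,6,7,9}→5  {2,6,7,8,9}→20  {3,6,7,8,9}→10  {4,5,6,7,9}→1  {5,6,7,8,9}→5
  6 left: {0,2,3,7,8,9}→90  {0,2,5,6,7,9}→15  {0,2,6,7,8,9}→60  {1,4,5,6,7,9}→1  {2,3,6,7,8,9}→60  {2,4,5,6,7,9}→6  {2,5,6,7,8,9}→30  {3,5,6,7,8,9}→15  {4,5,6,7,8,9}→6
  7 left: {0,2,3,6,7,8,9}→210  {0,2,4,5,6,7,9}→21  {0,2,5,6,7,8,9}→105  {1,2,4,5,6,7,9}→7  {1,4,5,6,7,8,9}→7  {2,3,5,6,7,8,9}→105  {2,4,5,6,7,8,9}→42  {3,4,5,6,7,8,9}→21
  8 left: {0,1,2,4,5,6,7,9}→28  {0,2,3,5,6,7,8,9}→420  {0,2,4,5,6,7,8,9}→168  {1,2,4,5,6,7,8,9}→56  {1,3,4,5,6,7,8,9}→28  {2,3,4,5,6,7,8,9}→168
  placing 0:l first → 252 extensions
  placing 1:m first → 756 extensions
  placing 3:j first → 252 extensions
total linear extensions = 1260

1260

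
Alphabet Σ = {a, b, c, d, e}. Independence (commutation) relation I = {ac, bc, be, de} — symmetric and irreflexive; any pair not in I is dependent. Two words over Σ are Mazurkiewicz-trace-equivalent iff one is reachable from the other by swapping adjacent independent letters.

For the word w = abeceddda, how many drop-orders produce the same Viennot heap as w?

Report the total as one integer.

13

drop 0:a onto floor
drop 1:b onto {0:a}
drop 2:e onto {0:a}
drop 3:c onto {2:e}
drop 4:e onto {3:c}
drop 5:d onto {1:b, 3:c}
drop 6:d onto {5:d}
drop 7:d onto {6:d}
drop 8:a onto {4:e, 7:d}
ground layer = {0:a}
drop-orders for the pieces not yet dropped (sum over which currently-grounded one goes next):
  1 to go: {8} 1
  2 to go: {4,8} 1  {7,8} 1
  3 to go: {4,7,8} 2  {6,7,8} 1
  4 to go: {4,6,7,8} 3  {5,6,7,8} 1
  5 to go: {1,5,6,7,8} 1  {4,5,6,7,8} 4
  6 to go: {1,4,5,6,7,8} 5  {3,4,5,6,7,8} 4
  7 to go: {1,3,4,5,6,7,8} 9  {2,3,4,5,6,7,8} 4
  if 0:a drops first: 13 orders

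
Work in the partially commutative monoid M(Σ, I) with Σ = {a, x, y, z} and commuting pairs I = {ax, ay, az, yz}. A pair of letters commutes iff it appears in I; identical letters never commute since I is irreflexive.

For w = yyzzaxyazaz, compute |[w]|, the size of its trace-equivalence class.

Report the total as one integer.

#0=y has no predecessor
#1=y depends on [0:y]
#2=z has no predecessor
#3=z depends on [2:z]
#4=a has no predecessor
#5=x depends on [1:y, 3:z]
#6=y depends on [5:x]
#7=a depends on [4:a]
#8=z depends on [5:x]
#9=a depends on [7:a]
#10=z depends on [8:z]
sources: [0:y, 2:z, 4:a]
N(rest) = Σ N(rest − s) over sources s of rest; N(one piece) = 1:
  size 1 → [6]=1  [9]=1  [10]=1
  size 2 → [6,9]=2  [6,10]=2  [7,9]=1  [8,10]=1  [9,10]=2
  size 3 → [4,7,9]=1  [6,7,9]=3  [6,8,10]=3  [6,9,10]=6  [7,9,10]=3  [8,9,10]=3
  size 4 → [4,6,7,9]=4  [4,7,9,10]=4  [5,6,8,10]=3  [6,7,9,10]=12  [6,8,9,10]=12  [7,8,9,10]=6
  size 5 → [1,5,6,8,10]=3  [3,5,6,8,10]=3  [4,6,7,9,10]=20  [4,7,8,9,10]=10  [5,6,8,9,10]=15  [6,7,8,9,10]=30
  size 6 → [0,1,5,6,8,10]=3  [1,3,5,6,8,10]=6  [1,5,6,8,9,10]=18  [2,3,5,6,8,10]=3  [3,5,6,8,9,10]=18  [4,6,7,8,9,10]=60  [5,6,7,8,9,10]=45
  size 7 → [0,1,3,5,6,8,10]=9  [0,1,5,6,8,9,10]=21  [1,2,3,5,6,8,10]=9  [1,3,5,6,8,9,10]=42  [1,5,6,7,8,9,10]=63  [2,3,5,6,8,9,10]=21  [3,5,6,7,8,9,10]=63  [4,5,6,7,8,9,10]=105
  size 8 → [0,1,2,3,5,6,8,10]=18  [0,1,3,5,6,8,9,10]=72  [0,1,5,6,7,8,9,10]=84  [1,2,3,5,6,8,9,10]=72  [1,3,5,6,7,8,9,10]=168  [1,4,5,6,7,8,9,10]=168  [2,3,5,6,7,8,9,10]=84  [3,4,5,6,7,8,9,10]=168
  size 9 → [0,1,2,3,5,6,8,9,10]=162  [0,1,3,5,6,7,8,9,10]=324  [0,1,4,5,6,7,8,9,10]=252  [1,2,3,5,6,7,8,9,10]=324  [1,3,4,5,6,7,8,9,10]=504  [2,3,4,5,6,7,8,9,10]=252
  first=0(y) contributes 1080
  first=2(z) contributes 1080
  first=4(a) contributes 810
|[w]| = 2970

2970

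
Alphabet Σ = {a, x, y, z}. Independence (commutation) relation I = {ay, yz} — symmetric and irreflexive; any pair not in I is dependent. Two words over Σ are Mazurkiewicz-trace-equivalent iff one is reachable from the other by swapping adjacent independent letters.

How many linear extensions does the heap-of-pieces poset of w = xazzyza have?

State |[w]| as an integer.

6

piece 0:x — minimal
piece 1:a rests on {0:x}
piece 2:z rests on {1:a}
piece 3:z rests on {2:z}
piece 4:y rests on {0:x}
piece 5:z rests on {3:z}
piece 6:a rests on {5:z}
minimal pieces: {0:x}
ways to finish when only these pieces remain (= sum over removing one remaining piece with nothing left below it):
  1 left: {4}→1  {6}→1
  2 left: {4,6}→2  {5,6}→1
  3 left: {3,5,6}→1  {4,5,6}→3
  4 left: {2,3,5,6}→1  {3,4,5,6}→4
  5 left: {1,2,3,5,6}→1  {2,3,4,5,6}→5
  placing 0:x first → 6 extensions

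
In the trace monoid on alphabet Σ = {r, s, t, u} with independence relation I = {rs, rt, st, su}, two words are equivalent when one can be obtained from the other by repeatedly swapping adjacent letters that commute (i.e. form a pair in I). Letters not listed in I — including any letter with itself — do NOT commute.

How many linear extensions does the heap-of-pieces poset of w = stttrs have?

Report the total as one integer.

#0=s has no predecessor
#1=t has no predecessor
#2=t depends on [1:t]
#3=t depends on [2:t]
#4=r has no predecessor
#5=s depends on [0:s]
sources: [0:s, 1:t, 4:r]
N(rest) = Σ N(rest − s) over sources s of rest; N(one piece) = 1:
  size 1 → [3]=1  [4]=1  [5]=1
  size 2 → [0,5]=1  [2,3]=1  [3,4]=2  [3,5]=2  [4,5]=2
  size 3 → [0,3,5]=3  [0,4,5]=3  [1,2,3]=1  [2,3,4]=3  [2,3,5]=3  [3,4,5]=6
  size 4 → [0,2,3,5]=6  [0,3,4,5]=12  [1,2,3,4]=4  [1,2,3,5]=4  [2,3,4,5]=12
  first=0(s) contributes 20
  first=1(t) contributes 30
  first=4(r) contributes 10
|[w]| = 60

60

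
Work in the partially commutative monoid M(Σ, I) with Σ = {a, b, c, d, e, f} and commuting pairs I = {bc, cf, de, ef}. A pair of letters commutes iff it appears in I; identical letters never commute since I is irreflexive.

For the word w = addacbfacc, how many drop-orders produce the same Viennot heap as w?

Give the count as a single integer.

0(a) covers ∅
1(d) covers 0:a
2(d) covers 1:d
3(a) covers 2:d
4(c) covers 3:a
5(b) covers 3:a
6(f) covers 5:b
7(a) covers 4:c, 6:f
8(c) covers 7:a
9(c) covers 8:c
floor of heap: 0:a
completions by unplaced set U, small U first (add the entries for U minus each lowest piece of U):
  |U|=1: {9}:1
  |U|=2: {8,9}:1
  |U|=3: {7,8,9}:1
  |U|=4: {4,7,8,9}:1  {6,7,8,9}:1
  |U|=5: {4,6,7,8,9}:2  {5,6,7,8,9}:1
  |U|=6: {4,5,6,7,8,9}:3
  |U|=7: {3,4,5,6,7,8,9}:3
  |U|=8: {2,3,4,5,6,7,8,9}:3
  start at 0(a): 3

3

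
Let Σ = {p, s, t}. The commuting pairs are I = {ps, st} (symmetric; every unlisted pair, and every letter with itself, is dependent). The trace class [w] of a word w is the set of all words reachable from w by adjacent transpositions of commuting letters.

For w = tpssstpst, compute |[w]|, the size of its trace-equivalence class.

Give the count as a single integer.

126

piece 0:t — minimal
piece 1:p rests on {0:t}
piece 2:s — minimal
piece 3:s rests on {2:s}
piece 4:s rests on {3:s}
piece 5:t rests on {1:p}
piece 6:p rests on {5:t}
piece 7:s rests on {4:s}
piece 8:t rests on {6:p}
minimal pieces: {0:t, 2:s}
ways to finish when only these pieces remain (= sum over removing one remaining piece with nothing left below it):
  1 left: {7}→1  {8}→1
  2 left: {4,7}→1  {6,8}→1  {7,8}→2
  3 left: {3,4,7}→1  {4,7,8}→3  {5,6,8}→1  {6,7,8}→3
  4 left: {1,5,6,8}→1  {2,3,4,7}→1  {3,4,7,8}→4  {4,6,7,8}→6  {5,6,7,8}→4
  5 left: {0,1,5,6,8}→1  {1,5,6,7,8}→5  {2,3,4,7,8}→5  {3,4,6,7,8}→10  {4,5,6,7,8}→10
  6 left: {0,1,5,6,7,8}→6  {1,4,5,6,7,8}→15  {2,3,4,6,7,8}→15  {3,4,5,6,7,8}→20
  7 left: {0,1,4,5,6,7,8}→21  {1,3,4,5,6,7,8}→35  {2,3,4,5,6,7,8}→35
  placing 0:t first → 70 extensions
  placing 2:s first → 56 extensions
total linear extensions = 126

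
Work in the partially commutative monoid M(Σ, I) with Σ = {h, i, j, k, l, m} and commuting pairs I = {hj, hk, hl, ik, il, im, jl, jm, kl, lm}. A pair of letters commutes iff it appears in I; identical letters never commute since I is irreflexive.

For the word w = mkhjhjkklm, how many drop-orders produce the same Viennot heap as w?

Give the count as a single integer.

210

piece 0:m — minimal
piece 1:k rests on {0:m}
piece 2:h rests on {0:m}
piece 3:j rests on {1:k}
piece 4:h rests on {2:h}
piece 5:j rests on {3:j}
piece 6:k rests on {5:j}
piece 7:k rests on {6:k}
piece 8:l — minimal
piece 9:m rests on {4:h, 7:k}
minimal pieces: {0:m, 8:l}
ways to finish when only these pieces remain (= sum over removing one remaining piece with nothing left below it):
  1 left: {8}→1  {9}→1
  2 left: {4,9}→1  {7,9}→1  {8,9}→2
  3 left: {2,4,9}→1  {4,7,9}→2  {4,8,9}→3  {6,7,9}→1  {7,8,9}→3
  4 left: {2,4,7,9}→3  {2,4,8,9}→4  {4,6,7,9}→3  {4,7,8,9}→8  {5,6,7,9}→1  {6,7,8,9}→4
  5 left: {2,4,6,7,9}→6  {2,4,7,8,9}→15  {3,5,6,7,9}→1  {4,5,6,7,9}→4  {4,6,7,8,9}→15  {5,6,7,8,9}→5
  6 left: {1,3,5,6,7,9}→1  {2,4,5,6,7,9}→10  {2,4,6,7,8,9}→36  {3,4,5,6,7,9}→5  {3,5,6,7,8,9}→6  {4,5,6,7,8,9}→24
  7 left: {1,3,4,5,6,7,9}→6  {1,3,5,6,7,8,9}→7  {2,3,4,5,6,7,9}→15  {2,4,5,6,7,8,9}→70  {3,4,5,6,7,8,9}→35
  8 left: {1,2,3,4,5,6,7,9}→21  {1,3,4,5,6,7,8,9}→48  {2,3,4,5,6,7,8,9}→120
  placing 0:m first → 189 extensions
  placing 8:l first → 21 extensions
total linear extensions = 210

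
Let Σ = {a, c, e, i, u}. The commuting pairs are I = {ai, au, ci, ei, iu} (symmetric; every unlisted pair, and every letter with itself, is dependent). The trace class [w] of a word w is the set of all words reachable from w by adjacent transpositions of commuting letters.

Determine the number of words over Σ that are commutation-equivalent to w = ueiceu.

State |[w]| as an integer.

6

0(u) covers ∅
1(e) covers 0:u
2(i) covers ∅
3(c) covers 1:e
4(e) covers 3:c
5(u) covers 4:e
floor of heap: 0:u, 2:i
completions by unplaced set U, small U first (add the entries for U minus each lowest piece of U):
  |U|=1: {2}:1  {5}:1
  |U|=2: {2,5}:2  {4,5}:1
  |U|=3: {2,4,5}:3  {3,4,5}:1
  |U|=4: {1,3,4,5}:1  {2,3,4,5}:4
  start at 0(u): 5
  start at 2(i): 1
sum over floor = 6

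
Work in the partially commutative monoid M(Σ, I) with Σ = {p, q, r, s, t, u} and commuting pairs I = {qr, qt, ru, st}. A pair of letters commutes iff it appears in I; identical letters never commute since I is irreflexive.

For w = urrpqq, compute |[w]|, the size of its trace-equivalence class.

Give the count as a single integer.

0(u) covers ∅
1(r) covers ∅
2(r) covers 1:r
3(p) covers 0:u, 2:r
4(q) covers 3:p
5(q) covers 4:q
floor of heap: 0:u, 1:r
completions by unplaced set U, small U first (add the entries for U minus each lowest piece of U):
  |U|=1: {5}:1
  |U|=2: {4,5}:1
  |U|=3: {3,4,5}:1
  |U|=4: {0,3,4,5}:1  {2,3,4,5}:1
  start at 0(u): 1
  start at 1(r): 2
sum over floor = 3

3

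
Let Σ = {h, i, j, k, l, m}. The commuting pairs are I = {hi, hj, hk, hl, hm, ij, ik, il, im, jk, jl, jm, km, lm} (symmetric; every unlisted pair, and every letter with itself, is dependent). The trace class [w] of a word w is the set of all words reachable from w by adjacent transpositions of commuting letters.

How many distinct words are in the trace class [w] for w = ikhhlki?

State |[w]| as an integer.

#0=i has no predecessor
#1=k has no predecessor
#2=h has no predecessor
#3=h depends on [2:h]
#4=l depends on [1:k]
#5=k depends on [4:l]
#6=i depends on [0:i]
sources: [0:i, 1:k, 2:h]
N(rest) = Σ N(rest − s) over sources s of rest; N(one piece) = 1:
  size 1 → [3]=1  [5]=1  [6]=1
  size 2 → [0,6]=1  [2,3]=1  [3,5]=2  [3,6]=2  [4,5]=1  [5,6]=2
  size 3 → [0,3,6]=3  [0,5,6]=3  [1,4,5]=1  [2,3,5]=3  [2,3,6]=3  [3,4,5]=3  [3,5,6]=6  [4,5,6]=3
  size 4 → [0,2,3,6]=6  [0,3,5,6]=12  [0,4,5,6]=6  [1,3,4,5]=4  [1,4,5,6]=4  [2,3,4,5]=6  [2,3,5,6]=12  [3,4,5,6]=12
  size 5 → [0,1,4,5,6]=10  [0,2,3,5,6]=30  [0,3,4,5,6]=30  [1,2,3,4,5]=10  [1,3,4,5,6]=20  [2,3,4,5,6]=30
  first=0(i) contributes 60
  first=1(k) contributes 90
  first=2(h) contributes 60
|[w]| = 210

210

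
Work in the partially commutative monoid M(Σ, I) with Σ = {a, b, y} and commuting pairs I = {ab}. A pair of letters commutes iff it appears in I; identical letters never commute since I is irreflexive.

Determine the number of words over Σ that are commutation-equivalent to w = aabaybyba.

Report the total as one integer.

8

piece 0:a — minimal
piece 1:a rests on {0:a}
piece 2:b — minimal
piece 3:a rests on {1:a}
piece 4:y rests on {2:b, 3:a}
piece 5:b rests on {4:y}
piece 6:y rests on {5:b}
piece 7:b rests on {6:y}
piece 8:a rests on {6:y}
minimal pieces: {0:a, 2:b}
ways to finish when only these pieces remain (= sum over removing one remaining piece with nothing left below it):
  1 left: {7}→1  {8}→1
  2 left: {7,8}→2
  3 left: {6,7,8}→2
  4 left: {5,6,7,8}→2
  5 left: {4,5,6,7,8}→2
  6 left: {2,4,5,6,7,8}→2  {3,4,5,6,7,8}→2
  7 left: {1,3,4,5,6,7,8}→2  {2,3,4,5,6,7,8}→4
  placing 0:a first → 6 extensions
  placing 2:b first → 2 extensions
total linear extensions = 8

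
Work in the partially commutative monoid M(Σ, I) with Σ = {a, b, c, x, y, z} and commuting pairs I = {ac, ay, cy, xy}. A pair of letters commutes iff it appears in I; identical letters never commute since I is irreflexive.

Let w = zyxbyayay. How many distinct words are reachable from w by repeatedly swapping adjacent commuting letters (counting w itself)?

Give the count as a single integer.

20

#0=z has no predecessor
#1=y depends on [0:z]
#2=x depends on [0:z]
#3=b depends on [1:y, 2:x]
#4=y depends on [3:b]
#5=a depends on [3:b]
#6=y depends on [4:y]
#7=a depends on [5:a]
#8=y depends on [6:y]
sources: [0:z]
N(rest) = Σ N(rest − s) over sources s of rest; N(one piece) = 1:
  size 1 → [7]=1  [8]=1
  size 2 → [5,7]=1  [6,8]=1  [7,8]=2
  size 3 → [4,6,8]=1  [5,7,8]=3  [6,7,8]=3
  size 4 → [4,6,7,8]=4  [5,6,7,8]=6
  size 5 → [4,5,6,7,8]=10
  size 6 → [3,4,5,6,7,8]=10
  size 7 → [1,3,4,5,6,7,8]=10  [2,3,4,5,6,7,8]=10
  first=0(z) contributes 20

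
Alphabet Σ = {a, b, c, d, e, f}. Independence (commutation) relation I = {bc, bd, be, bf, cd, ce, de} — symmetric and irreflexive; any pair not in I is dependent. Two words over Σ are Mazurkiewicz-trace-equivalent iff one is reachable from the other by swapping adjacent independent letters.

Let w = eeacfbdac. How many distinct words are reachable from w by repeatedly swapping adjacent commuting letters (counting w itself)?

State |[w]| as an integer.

4

piece 0:e — minimal
piece 1:e rests on {0:e}
piece 2:a rests on {1:e}
piece 3:c rests on {2:a}
piece 4:f rests on {3:c}
piece 5:b rests on {2:a}
piece 6:d rests on {4:f}
piece 7:a rests on {5:b, 6:d}
piece 8:c rests on {7:a}
minimal pieces: {0:e}
ways to finish when only these pieces remain (= sum over removing one remaining piece with nothing left below it):
  1 left: {8}→1
  2 left: {7,8}→1
  3 left: {5,7,8}→1  {6,7,8}→1
  4 left: {4,6,7,8}→1  {5,6,7,8}→2
  5 left: {3,4,6,7,8}→1  {4,5,6,7,8}→3
  6 left: {3,4,5,6,7,8}→4
  7 left: {2,3,4,5,6,7,8}→4
  placing 0:e first → 4 extensions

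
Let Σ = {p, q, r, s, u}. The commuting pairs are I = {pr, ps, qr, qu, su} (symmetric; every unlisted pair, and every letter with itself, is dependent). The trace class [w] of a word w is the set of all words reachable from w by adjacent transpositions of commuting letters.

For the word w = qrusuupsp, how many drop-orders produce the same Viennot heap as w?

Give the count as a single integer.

73

piece 0:q — minimal
piece 1:r — minimal
piece 2:u rests on {1:r}
piece 3:s rests on {0:q, 1:r}
piece 4:u rests on {2:u}
piece 5:u rests on {4:u}
piece 6:p rests on {0:q, 5:u}
piece 7:s rests on {3:s}
piece 8:p rests on {6:p}
minimal pieces: {0:q, 1:r}
ways to finish when only these pieces remain (= sum over removing one remaining piece with nothing left below it):
  1 left: {7}→1  {8}→1
  2 left: {3,7}→1  {6,8}→1  {7,8}→2
  3 left: {3,7,8}→3  {5,6,8}→1  {6,7,8}→3
  4 left: {3,6,7,8}→6  {4,5,6,8}→1  {5,6,7,8}→4
  5 left: {0,3,6,7,8}→6  {2,4,5,6,8}→1  {3,5,6,7,8}→10  {4,5,6,7,8}→5
  6 left: {0,3,5,6,7,8}→16  {2,4,5,6,7,8}→6  {3,4,5,6,7,8}→15
  7 left: {0,3,4,5,6,7,8}→31  {2,3,4,5,6,7,8}→21
  placing 0:q first → 21 extensions
  placing 1:r first → 52 extensions
total linear extensions = 73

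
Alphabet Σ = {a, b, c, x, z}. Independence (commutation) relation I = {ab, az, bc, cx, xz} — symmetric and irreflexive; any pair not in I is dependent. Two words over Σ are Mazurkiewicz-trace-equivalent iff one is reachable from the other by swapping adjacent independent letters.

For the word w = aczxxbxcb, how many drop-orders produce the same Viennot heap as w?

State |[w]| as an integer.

28

#0=a has no predecessor
#1=c depends on [0:a]
#2=z depends on [1:c]
#3=x depends on [0:a]
#4=x depends on [3:x]
#5=b depends on [2:z, 4:x]
#6=x depends on [5:b]
#7=c depends on [2:z]
#8=b depends on [6:x]
sources: [0:a]
N(rest) = Σ N(rest − s) over sources s of rest; N(one piece) = 1:
  size 1 → [7]=1  [8]=1
  size 2 → [6,8]=1  [7,8]=2
  size 3 → [5,6,8]=1  [6,7,8]=3
  size 4 → [4,5,6,8]=1  [5,6,7,8]=4
  size 5 → [2,5,6,7,8]=4  [3,4,5,6,8]=1  [4,5,6,7,8]=5
  size 6 → [1,2,5,6,7,8]=4  [2,4,5,6,7,8]=9  [3,4,5,6,7,8]=6
  size 7 → [1,2,4,5,6,7,8]=13  [2,3,4,5,6,7,8]=15
  first=0(a) contributes 28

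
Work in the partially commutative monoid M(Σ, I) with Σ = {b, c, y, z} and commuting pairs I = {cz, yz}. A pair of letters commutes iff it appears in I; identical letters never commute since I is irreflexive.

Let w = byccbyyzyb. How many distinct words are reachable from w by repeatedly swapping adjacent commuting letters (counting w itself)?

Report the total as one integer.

4

piece 0:b — minimal
piece 1:y rests on {0:b}
piece 2:c rests on {1:y}
piece 3:c rests on {2:c}
piece 4:b rests on {3:c}
piece 5:y rests on {4:b}
piece 6:y rests on {5:y}
piece 7:z rests on {4:b}
piece 8:y rests on {6:y}
piece 9:b rests on {7:z, 8:y}
minimal pieces: {0:b}
ways to finish when only these pieces remain (= sum over removing one remaining piece with nothing left below it):
  1 left: {9}→1
  2 left: {7,9}→1  {8,9}→1
  3 left: {6,8,9}→1  {7,8,9}→2
  4 left: {5,6,8,9}→1  {6,7,8,9}→3
  5 left: {5,6,7,8,9}→4
  6 left: {4,5,6,7,8,9}→4
  7 left: {3,4,5,6,7,8,9}→4
  8 left: {2,3,4,5,6,7,8,9}→4
  placing 0:b first → 4 extensions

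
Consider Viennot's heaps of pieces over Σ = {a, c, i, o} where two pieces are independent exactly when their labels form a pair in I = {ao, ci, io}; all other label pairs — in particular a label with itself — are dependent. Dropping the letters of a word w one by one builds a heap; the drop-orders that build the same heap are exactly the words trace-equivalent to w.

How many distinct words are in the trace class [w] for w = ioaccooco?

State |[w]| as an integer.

3

drop 0:i onto floor
drop 1:o onto floor
drop 2:a onto {0:i}
drop 3:c onto {1:o, 2:a}
drop 4:c onto {3:c}
drop 5:o onto {4:c}
drop 6:o onto {5:o}
drop 7:c onto {6:o}
drop 8:o onto {7:c}
ground layer = {0:i, 1:o}
drop-orders for the pieces not yet dropped (sum over which currently-grounded one goes next):
  1 to go: {8} 1
  2 to go: {7,8} 1
  3 to go: {6,7,8} 1
  4 to go: {5,6,7,8} 1
  5 to go: {4,5,6,7,8} 1
  6 to go: {3,4,5,6,7,8} 1
  7 to go: {1,3,4,5,6,7,8} 1  {2,3,4,5,6,7,8} 1
  if 0:i drops first: 2 orders
  if 1:o drops first: 1 orders
heap linearizations: 3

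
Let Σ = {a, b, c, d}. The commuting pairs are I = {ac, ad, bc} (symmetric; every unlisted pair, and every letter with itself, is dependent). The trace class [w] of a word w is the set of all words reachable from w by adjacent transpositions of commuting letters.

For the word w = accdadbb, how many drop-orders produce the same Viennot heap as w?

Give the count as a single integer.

15

piece 0:a — minimal
piece 1:c — minimal
piece 2:c rests on {1:c}
piece 3:d rests on {2:c}
piece 4:a rests on {0:a}
piece 5:d rests on {3:d}
piece 6:b rests on {4:a, 5:d}
piece 7:b rests on {6:b}
minimal pieces: {0:a, 1:c}
ways to finish when only these pieces remain (= sum over removing one remaining piece with nothing left below it):
  1 left: {7}→1
  2 left: {6,7}→1
  3 left: {4,6,7}→1  {5,6,7}→1
  4 left: {0,4,6,7}→1  {3,5,6,7}→1  {4,5,6,7}→2
  5 left: {0,4,5,6,7}→3  {2,3,5,6,7}→1  {3,4,5,6,7}→3
  6 left: {0,3,4,5,6,7}→6  {1,2,3,5,6,7}→1  {2,3,4,5,6,7}→4
  placing 0:a first → 5 extensions
  placing 1:c first → 10 extensions
total linear extensions = 15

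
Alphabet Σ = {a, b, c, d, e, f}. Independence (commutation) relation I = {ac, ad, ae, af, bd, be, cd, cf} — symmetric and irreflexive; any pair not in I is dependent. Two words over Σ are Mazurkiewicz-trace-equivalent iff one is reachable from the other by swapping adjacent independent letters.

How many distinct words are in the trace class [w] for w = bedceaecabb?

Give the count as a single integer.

0(b) covers ∅
1(e) covers ∅
2(d) covers 1:e
3(c) covers 0:b, 1:e
4(e) covers 2:d, 3:c
5(a) covers 0:b
6(e) covers 4:e
7(c) covers 6:e
8(a) covers 5:a
9(b) covers 7:c, 8:a
10(b) covers 9:b
floor of heap: 0:b, 1:e
completions by unplaced set U, small U first (add the entries for U minus each lowest piece of U):
  |U|=1: {10}:1
  |U|=2: {9,10}:1
  |U|=3: {7,9,10}:1  {8,9,10}:1
  |U|=4: {5,8,9,10}:1  {6,7,9,10}:1  {7,8,9,10}:2
  |U|=5: {4,6,7,9,10}:1  {5,7,8,9,10}:3  {6,7,8,9,10}:3
  |U|=6: {2,4,6,7,9,10}:1  {3,4,6,7,9,10}:1  {4,6,7,8,9,10}:4  {5,6,7,8,9,10}:6
  |U|=7: {2,3,4,6,7,9,10}:2  {2,4,6,7,8,9,10}:5  {3,4,6,7,8,9,10}:5  {4,5,6,7,8,9,10}:10
  |U|=8: {1,2,3,4,6,7,9,10}:2  {2,3,4,6,7,8,9,10}:12  {2,4,5,6,7,8,9,10}:15  {3,4,5,6,7,8,9,10}:15
  |U|=9: {0,3,4,5,6,7,8,9,10}:15  {1,2,3,4,6,7,8,9,10}:14  {2,3,4,5,6,7,8,9,10}:42
  start at 0(b): 56
  start at 1(e): 57
sum over floor = 113

113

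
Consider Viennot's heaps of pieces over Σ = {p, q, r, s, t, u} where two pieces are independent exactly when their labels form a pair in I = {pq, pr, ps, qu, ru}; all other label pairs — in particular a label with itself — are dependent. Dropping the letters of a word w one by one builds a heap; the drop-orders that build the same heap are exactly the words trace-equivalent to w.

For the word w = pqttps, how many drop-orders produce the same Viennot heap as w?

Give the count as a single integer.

piece 0:p — minimal
piece 1:q — minimal
piece 2:t rests on {0:p, 1:q}
piece 3:t rests on {2:t}
piece 4:p rests on {3:t}
piece 5:s rests on {3:t}
minimal pieces: {0:p, 1:q}
ways to finish when only these pieces remain (= sum over removing one remaining piece with nothing left below it):
  1 left: {4}→1  {5}→1
  2 left: {4,5}→2
  3 left: {3,4,5}→2
  4 left: {2,3,4,5}→2
  placing 0:p first → 2 extensions
  placing 1:q first → 2 extensions
total linear extensions = 4

4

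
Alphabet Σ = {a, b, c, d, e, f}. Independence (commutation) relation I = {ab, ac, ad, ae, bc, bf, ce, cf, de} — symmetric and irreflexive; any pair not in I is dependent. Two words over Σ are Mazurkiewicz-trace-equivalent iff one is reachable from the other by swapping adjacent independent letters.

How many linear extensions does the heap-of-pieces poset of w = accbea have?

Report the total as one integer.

90

#0=a has no predecessor
#1=c has no predecessor
#2=c depends on [1:c]
#3=b has no predecessor
#4=e depends on [3:b]
#5=a depends on [0:a]
sources: [0:a, 1:c, 3:b]
N(rest) = Σ N(rest − s) over sources s of rest; N(one piece) = 1:
  size 1 → [2]=1  [4]=1  [5]=1
  size 2 → [0,5]=1  [1,2]=1  [2,4]=2  [2,5]=2  [3,4]=1  [4,5]=2
  size 3 → [0,2,5]=3  [0,4,5]=3  [1,2,4]=3  [1,2,5]=3  [2,3,4]=3  [2,4,5]=6  [3,4,5]=3
  size 4 → [0,1,2,5]=6  [0,2,4,5]=12  [0,3,4,5]=6  [1,2,3,4]=6  [1,2,4,5]=12  [2,3,4,5]=12
  first=0(a) contributes 30
  first=1(c) contributes 30
  first=3(b) contributes 30
|[w]| = 90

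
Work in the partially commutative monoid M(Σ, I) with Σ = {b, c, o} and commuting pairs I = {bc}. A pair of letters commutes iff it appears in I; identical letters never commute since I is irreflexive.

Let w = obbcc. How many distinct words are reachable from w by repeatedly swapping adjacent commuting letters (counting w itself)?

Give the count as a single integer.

6

drop 0:o onto floor
drop 1:b onto {0:o}
drop 2:b onto {1:b}
drop 3:c onto {0:o}
drop 4:c onto {3:c}
ground layer = {0:o}
drop-orders for the pieces not yet dropped (sum over which currently-grounded one goes next):
  1 to go: {2} 1  {4} 1
  2 to go: {1,2} 1  {2,4} 2  {3,4} 1
  3 to go: {1,2,4} 3  {2,3,4} 3
  if 0:o drops first: 6 orders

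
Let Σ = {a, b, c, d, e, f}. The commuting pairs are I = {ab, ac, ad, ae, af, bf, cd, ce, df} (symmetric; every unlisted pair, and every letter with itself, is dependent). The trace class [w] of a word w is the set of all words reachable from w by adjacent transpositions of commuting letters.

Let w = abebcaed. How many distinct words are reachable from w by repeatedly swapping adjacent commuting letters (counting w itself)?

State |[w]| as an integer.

84

0(a) covers ∅
1(b) covers ∅
2(e) covers 1:b
3(b) covers 2:e
4(c) covers 3:b
5(a) covers 0:a
6(e) covers 3:b
7(d) covers 6:e
floor of heap: 0:a, 1:b
completions by unplaced set U, small U first (add the entries for U minus each lowest piece of U):
  |U|=1: {4}:1  {5}:1  {7}:1
  |U|=2: {0,5}:1  {4,5}:2  {4,7}:2  {5,7}:2  {6,7}:1
  |U|=3: {0,4,5}:3  {0,5,7}:3  {4,5,7}:6  {4,6,7}:3  {5,6,7}:3
  |U|=4: {0,4,5,7}:12  {0,5,6,7}:6  {3,4,6,7}:3  {4,5,6,7}:12
  |U|=5: {0,4,5,6,7}:30  {2,3,4,6,7}:3  {3,4,5,6,7}:15
  |U|=6: {0,3,4,5,6,7}:45  {1,2,3,4,6,7}:3  {2,3,4,5,6,7}:18
  start at 0(a): 21
  start at 1(b): 63
sum over floor = 84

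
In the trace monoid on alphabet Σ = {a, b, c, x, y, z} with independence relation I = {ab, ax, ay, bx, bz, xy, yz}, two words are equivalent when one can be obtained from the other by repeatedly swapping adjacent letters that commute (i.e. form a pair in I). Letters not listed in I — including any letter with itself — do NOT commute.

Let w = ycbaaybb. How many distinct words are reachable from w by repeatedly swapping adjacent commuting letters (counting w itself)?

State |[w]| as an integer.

piece 0:y — minimal
piece 1:c rests on {0:y}
piece 2:b rests on {1:c}
piece 3:a rests on {1:c}
piece 4:a rests on {3:a}
piece 5:y rests on {2:b}
piece 6:b rests on {5:y}
piece 7:b rests on {6:b}
minimal pieces: {0:y}
ways to finish when only these pieces remain (= sum over removing one remaining piece with nothing left below it):
  1 left: {4}→1  {7}→1
  2 left: {3,4}→1  {4,7}→2  {6,7}→1
  3 left: {3,4,7}→3  {4,6,7}→3  {5,6,7}→1
  4 left: {2,5,6,7}→1  {3,4,6,7}→6  {4,5,6,7}→4
  5 left: {2,4,5,6,7}→5  {3,4,5,6,7}→10
  6 left: {2,3,4,5,6,7}→15
  placing 0:y first → 15 extensions

15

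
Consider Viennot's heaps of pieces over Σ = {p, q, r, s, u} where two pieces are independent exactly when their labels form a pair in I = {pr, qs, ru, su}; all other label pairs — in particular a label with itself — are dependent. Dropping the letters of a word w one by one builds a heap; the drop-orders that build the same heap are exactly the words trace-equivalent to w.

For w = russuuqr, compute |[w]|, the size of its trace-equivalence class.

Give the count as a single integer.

34

#0=r has no predecessor
#1=u has no predecessor
#2=s depends on [0:r]
#3=s depends on [2:s]
#4=u depends on [1:u]
#5=u depends on [4:u]
#6=q depends on [0:r, 5:u]
#7=r depends on [3:s, 6:q]
sources: [0:r, 1:u]
N(rest) = Σ N(rest − s) over sources s of rest; N(one piece) = 1:
  size 1 → [7]=1
  size 2 → [3,7]=1  [6,7]=1
  size 3 → [2,3,7]=1  [3,6,7]=2  [5,6,7]=1
  size 4 → [2,3,6,7]=3  [3,5,6,7]=3  [4,5,6,7]=1
  size 5 → [0,2,3,6,7]=3  [1,4,5,6,7]=1  [2,3,5,6,7]=6  [3,4,5,6,7]=4
  size 6 → [0,2,3,5,6,7]=9  [1,3,4,5,6,7]=5  [2,3,4,5,6,7]=10
  first=0(r) contributes 15
  first=1(u) contributes 19
|[w]| = 34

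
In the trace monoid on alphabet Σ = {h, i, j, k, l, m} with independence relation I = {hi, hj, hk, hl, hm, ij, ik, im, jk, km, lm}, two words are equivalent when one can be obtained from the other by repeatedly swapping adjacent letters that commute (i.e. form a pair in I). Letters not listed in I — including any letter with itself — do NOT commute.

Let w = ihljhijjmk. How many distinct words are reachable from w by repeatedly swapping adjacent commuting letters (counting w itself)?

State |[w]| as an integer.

0(i) covers ∅
1(h) covers ∅
2(l) covers 0:i
3(j) covers 2:l
4(h) covers 1:h
5(i) covers 2:l
6(j) covers 3:j
7(j) covers 6:j
8(m) covers 7:j
9(k) covers 2:l
floor of heap: 0:i, 1:h
completions by unplaced set U, small U first (add the entries for U minus each lowest piece of U):
  |U|=1: {4}:1  {5}:1  {8}:1  {9}:1
  |U|=2: {1,4}:1  {4,5}:2  {4,8}:2  {4,9}:2  {5,8}:2  {5,9}:2  {7,8}:1  {8,9}:2
  |U|=3: {1,4,5}:3  {1,4,8}:3  {1,4,9}:3  {4,5,8}:6  {4,5,9}:6  {4,7,8}:3  {4,8,9}:6  {5,7,8}:3  {5,8,9}:6  {6,7,8}:1  {7,8,9}:3
  |U|=4: {1,4,5,8}:12  {1,4,5,9}:12  {1,4,7,8}:6  {1,4,8,9}:12  {3,6,7,8}:1  {4,5,7,8}:12  {4,5,8,9}:24  {4,6,7,8}:4  {4,7,8,9}:12  {5,6,7,8}:4  {5,7,8,9}:12  {6,7,8,9}:4
  |U|=5: {1,4,5,7,8}:30  {1,4,5,8,9}:60  {1,4,6,7,8}:10  {1,4,7,8,9}:30  {3,4,6,7,8}:5  {3,5,6,7,8}:5  {3,6,7,8,9}:5  {4,5,6,7,8}:20  {4,5,7,8,9}:60  {4,6,7,8,9}:20  {5,6,7,8,9}:20
  |U|=6: {1,3,4,6,7,8}:15  {1,4,5,6,7,8}:60  {1,4,5,7,8,9}:180  {1,4,6,7,8,9}:60  {3,4,5,6,7,8}:30  {3,4,6,7,8,9}:30  {3,5,6,7,8,9}:30  {4,5,6,7,8,9}:120
  |U|=7: {1,3,4,5,6,7,8}:105  {1,3,4,6,7,8,9}:105  {1,4,5,6,7,8,9}:420  {2,3,5,6,7,8,9}:30  {3,4,5,6,7,8,9}:210
  |U|=8: {0,2,3,5,6,7,8,9}:30  {1,3,4,5,6,7,8,9}:840  {2,3,4,5,6,7,8,9}:240
  start at 0(i): 1080
  start at 1(h): 270
sum over floor = 1350

1350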